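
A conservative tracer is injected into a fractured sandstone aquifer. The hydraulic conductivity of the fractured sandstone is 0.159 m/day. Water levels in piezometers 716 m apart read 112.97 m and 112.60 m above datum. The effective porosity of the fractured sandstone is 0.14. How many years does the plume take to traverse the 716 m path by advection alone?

Hydraulic gradient i = (112.97 − 112.60) / 716 = 0.37 / 716 = 0.0005168.
Darcy flux q = K · i = 0.1590 × 0.0005168 = 8.216e-05 m/day.
Seepage velocity v = q / n_e = 8.216e-05 / 0.14 = 0.0005869 m/day.
Travel time t = L / v = 716 / 0.0005869 = 1.220e+06 days = 3340 years.

3340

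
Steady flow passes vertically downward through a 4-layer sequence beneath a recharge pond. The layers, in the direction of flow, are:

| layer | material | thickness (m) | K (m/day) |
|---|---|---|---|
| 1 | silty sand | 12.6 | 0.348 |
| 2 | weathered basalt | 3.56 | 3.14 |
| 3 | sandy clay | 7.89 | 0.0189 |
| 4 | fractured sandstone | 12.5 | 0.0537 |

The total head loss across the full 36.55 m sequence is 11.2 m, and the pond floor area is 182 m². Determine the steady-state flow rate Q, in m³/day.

2.96

Flow is perpendicular to layering, so the layers act in series and the equivalent K is the thickness-weighted harmonic mean.
Total thickness L = 12.6 + 3.56 + 7.89 + 12.5 = 36.55 m.
Σ(b_i/K_i) = 12.6/0.348 + 3.56/3.14 + 7.89/0.0189 + 12.5/0.0537 = 687.6 d.
K_eq = L / Σ(b_i/K_i) = 36.55 / 687.6 = 0.05316 m/day.
Q = K_eq · A · (Δh/L) = 0.05316 × 182 × (11.2/36.55) = 2.965 m³/day.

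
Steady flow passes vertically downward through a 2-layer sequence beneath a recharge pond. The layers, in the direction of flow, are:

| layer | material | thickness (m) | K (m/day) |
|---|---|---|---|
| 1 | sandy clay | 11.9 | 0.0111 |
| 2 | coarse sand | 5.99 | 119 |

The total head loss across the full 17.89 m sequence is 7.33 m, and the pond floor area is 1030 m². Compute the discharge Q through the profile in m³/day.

Flow is perpendicular to layering, so the layers act in series and the equivalent K is the thickness-weighted harmonic mean.
Total thickness L = 11.9 + 5.99 = 17.89 m.
Σ(b_i/K_i) = 11.9/0.0111 + 5.99/119 = 1072 d.
K_eq = L / Σ(b_i/K_i) = 17.89 / 1072 = 0.01669 m/day.
Q = K_eq · A · (Δh/L) = 0.01669 × 1030 × (7.33/17.89) = 7.042 m³/day.

7.04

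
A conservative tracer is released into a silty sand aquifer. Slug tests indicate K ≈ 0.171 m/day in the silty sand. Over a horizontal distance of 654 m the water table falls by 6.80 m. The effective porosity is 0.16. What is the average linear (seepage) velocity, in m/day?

0.0111

Hydraulic gradient i = Δh / L = 6.80 / 654 = 0.01040.
Darcy flux q = K · i = 0.1710 × 0.01040 = 0.001778 m/day.
Seepage velocity v = q / n_e = 0.001778 / 0.16 = 0.01111 m/day.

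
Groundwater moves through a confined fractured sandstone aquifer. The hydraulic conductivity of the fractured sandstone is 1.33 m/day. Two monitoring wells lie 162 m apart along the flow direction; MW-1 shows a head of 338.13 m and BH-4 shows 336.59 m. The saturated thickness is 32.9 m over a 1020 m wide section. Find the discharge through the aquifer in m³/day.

Cross-sectional area A = 1020 × 32.9 = 33558 m².
Hydraulic gradient i = (338.13 − 336.59) / 162 = 1.54 / 162 = 0.009506.
Darcy's law: Q = K · A · i = 1.330 × 33558 × 0.009506 = 424.3 m³/day.

424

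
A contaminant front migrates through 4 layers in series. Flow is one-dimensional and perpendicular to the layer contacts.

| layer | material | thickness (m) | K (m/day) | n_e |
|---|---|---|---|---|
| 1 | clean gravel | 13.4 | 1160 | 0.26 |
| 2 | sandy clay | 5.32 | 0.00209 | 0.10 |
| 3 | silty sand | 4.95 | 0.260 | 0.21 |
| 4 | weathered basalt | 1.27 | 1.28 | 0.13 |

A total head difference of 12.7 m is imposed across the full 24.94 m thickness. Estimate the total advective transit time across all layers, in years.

2.89

With flow normal to the layers, continuity requires the same specific discharge q through every layer.
Σ(b_i/K_i) = 13.4/1160 + 5.32/0.00209 + 4.95/0.260 + 1.27/1.28 = 2565 d.
q = Δh / Σ(b_i/K_i) = 12.7 / 2565 = 0.004950 m/day.
In each layer the seepage velocity is v_i = q/n_i, so the layer transit time is t_i = b_i·n_i / q:
  layer 1 (clean gravel): t_1 = 13.4 × 0.26 / 0.004950 = 703.8 d
  layer 2 (sandy clay): t_2 = 5.32 × 0.10 / 0.004950 = 107.5 d
  layer 3 (silty sand): t_3 = 4.95 × 0.21 / 0.004950 = 210.0 d
  layer 4 (weathered basalt): t_4 = 1.27 × 0.13 / 0.004950 = 33.35 d
Total t = Σ t_i = 1055 days = 2.887 years.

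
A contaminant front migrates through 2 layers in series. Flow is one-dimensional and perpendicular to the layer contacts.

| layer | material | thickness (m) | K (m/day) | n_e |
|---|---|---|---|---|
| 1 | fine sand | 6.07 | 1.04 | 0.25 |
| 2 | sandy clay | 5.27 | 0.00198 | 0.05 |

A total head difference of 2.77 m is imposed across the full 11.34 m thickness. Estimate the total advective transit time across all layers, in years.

With flow normal to the layers, continuity requires the same specific discharge q through every layer.
Σ(b_i/K_i) = 6.07/1.04 + 5.27/0.00198 = 2667 d.
q = Δh / Σ(b_i/K_i) = 2.77 / 2667 = 0.001038 m/day.
In each layer the seepage velocity is v_i = q/n_i, so the layer transit time is t_i = b_i·n_i / q:
  layer 1 (fine sand): t_1 = 6.07 × 0.25 / 0.001038 = 1461 d
  layer 2 (sandy clay): t_2 = 5.27 × 0.05 / 0.001038 = 253.7 d
Total t = Σ t_i = 1715 days = 4.696 years.

4.70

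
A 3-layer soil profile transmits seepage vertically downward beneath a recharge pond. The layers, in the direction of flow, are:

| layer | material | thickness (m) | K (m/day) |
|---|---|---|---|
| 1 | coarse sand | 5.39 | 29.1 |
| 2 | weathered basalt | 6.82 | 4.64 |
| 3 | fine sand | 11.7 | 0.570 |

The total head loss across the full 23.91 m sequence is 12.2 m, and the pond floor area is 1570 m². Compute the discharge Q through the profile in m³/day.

Flow is perpendicular to layering, so the layers act in series and the equivalent K is the thickness-weighted harmonic mean.
Total thickness L = 5.39 + 6.82 + 11.7 = 23.91 m.
Σ(b_i/K_i) = 5.39/29.1 + 6.82/4.64 + 11.7/0.570 = 22.18 d.
K_eq = L / Σ(b_i/K_i) = 23.91 / 22.18 = 1.078 m/day.
Q = K_eq · A · (Δh/L) = 1.078 × 1570 × (12.2/23.91) = 863.5 m³/day.

864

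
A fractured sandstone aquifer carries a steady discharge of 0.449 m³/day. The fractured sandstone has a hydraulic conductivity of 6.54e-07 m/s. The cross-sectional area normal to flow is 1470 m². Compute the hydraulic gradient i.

0.00541

Convert K: 6.54e-07 m/s × 86400 = 0.05651 m/day.
From Q = K·A·i, i = Q / (K·A) = 0.449 / (0.05651 × 1470) = 0.005406.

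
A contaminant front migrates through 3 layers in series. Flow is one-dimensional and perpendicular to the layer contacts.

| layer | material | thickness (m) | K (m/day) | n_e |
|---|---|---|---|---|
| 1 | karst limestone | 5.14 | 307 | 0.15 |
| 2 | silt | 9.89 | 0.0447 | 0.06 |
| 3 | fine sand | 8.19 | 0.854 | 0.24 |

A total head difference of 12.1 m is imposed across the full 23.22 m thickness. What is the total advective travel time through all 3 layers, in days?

With flow normal to the layers, continuity requires the same specific discharge q through every layer.
Σ(b_i/K_i) = 5.14/307 + 9.89/0.0447 + 8.19/0.854 = 230.9 d.
q = Δh / Σ(b_i/K_i) = 12.1 / 230.9 = 0.05241 m/day.
In each layer the seepage velocity is v_i = q/n_i, so the layer transit time is t_i = b_i·n_i / q:
  layer 1 (karst limestone): t_1 = 5.14 × 0.15 / 0.05241 = 14.71 d
  layer 2 (silt): t_2 = 9.89 × 0.06 / 0.05241 = 11.32 d
  layer 3 (fine sand): t_3 = 8.19 × 0.24 / 0.05241 = 37.50 d
Total t = Σ t_i = 63.53 days.

63.5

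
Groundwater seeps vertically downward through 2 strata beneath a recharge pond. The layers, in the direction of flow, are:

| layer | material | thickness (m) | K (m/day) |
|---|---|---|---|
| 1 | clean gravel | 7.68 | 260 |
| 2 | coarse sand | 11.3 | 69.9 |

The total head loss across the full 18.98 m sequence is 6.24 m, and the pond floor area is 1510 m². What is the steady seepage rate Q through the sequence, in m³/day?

Flow is perpendicular to layering, so the layers act in series and the equivalent K is the thickness-weighted harmonic mean.
Total thickness L = 7.68 + 11.3 = 18.98 m.
Σ(b_i/K_i) = 7.68/260 + 11.3/69.9 = 0.1912 d.
K_eq = L / Σ(b_i/K_i) = 18.98 / 0.1912 = 99.27 m/day.
Q = K_eq · A · (Δh/L) = 99.27 × 1510 × (6.24/18.98) = 49281 m³/day.

49300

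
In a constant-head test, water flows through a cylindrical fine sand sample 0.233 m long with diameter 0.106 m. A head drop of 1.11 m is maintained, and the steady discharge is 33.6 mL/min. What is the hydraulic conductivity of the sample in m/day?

1.15

Cross-sectional area A = π·(d/2)² = π × (0.106/2)² = 0.008825 m².
Convert discharge: 33.6 mL/min = 5.600e-07 m³/s.
Darcy's law rearranged: K = Q·L / (A·Δh) = 5.600e-07 × 0.233 / (0.008825 × 1.11) = 1.332e-05 m/s = 1.151 m/day.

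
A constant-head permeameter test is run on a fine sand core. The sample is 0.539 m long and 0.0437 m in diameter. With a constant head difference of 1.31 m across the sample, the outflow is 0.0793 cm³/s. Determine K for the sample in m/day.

1.88

Cross-sectional area A = π·(d/2)² = π × (0.0437/2)² = 0.001500 m².
Convert discharge: 0.0793 cm³/s = 7.930e-08 m³/s.
Darcy's law rearranged: K = Q·L / (A·Δh) = 7.930e-08 × 0.539 / (0.001500 × 1.31) = 2.175e-05 m/s = 1.880 m/day.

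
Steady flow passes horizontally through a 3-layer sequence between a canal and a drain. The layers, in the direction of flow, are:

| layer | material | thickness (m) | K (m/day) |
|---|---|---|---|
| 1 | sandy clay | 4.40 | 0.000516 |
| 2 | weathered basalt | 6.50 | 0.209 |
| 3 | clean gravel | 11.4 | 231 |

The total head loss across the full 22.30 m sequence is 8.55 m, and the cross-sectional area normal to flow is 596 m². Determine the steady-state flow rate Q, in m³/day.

0.595

Flow is perpendicular to layering, so the layers act in series and the equivalent K is the thickness-weighted harmonic mean.
Total thickness L = 4.40 + 6.50 + 11.4 = 22.30 m.
Σ(b_i/K_i) = 4.40/0.000516 + 6.50/0.209 + 11.4/231 = 8558 d.
K_eq = L / Σ(b_i/K_i) = 22.30 / 8558 = 0.002606 m/day.
Q = K_eq · A · (Δh/L) = 0.002606 × 596 × (8.55/22.30) = 0.5954 m³/day.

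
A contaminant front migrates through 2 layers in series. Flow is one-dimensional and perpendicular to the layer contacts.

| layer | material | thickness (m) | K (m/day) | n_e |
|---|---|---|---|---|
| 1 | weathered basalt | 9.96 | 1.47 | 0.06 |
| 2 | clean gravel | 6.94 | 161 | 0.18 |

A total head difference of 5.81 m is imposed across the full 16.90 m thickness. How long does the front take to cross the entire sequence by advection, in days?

With flow normal to the layers, continuity requires the same specific discharge q through every layer.
Σ(b_i/K_i) = 9.96/1.47 + 6.94/161 = 6.819 d.
q = Δh / Σ(b_i/K_i) = 5.81 / 6.819 = 0.8521 m/day.
In each layer the seepage velocity is v_i = q/n_i, so the layer transit time is t_i = b_i·n_i / q:
  layer 1 (weathered basalt): t_1 = 9.96 × 0.06 / 0.8521 = 0.7013 d
  layer 2 (clean gravel): t_2 = 6.94 × 0.18 / 0.8521 = 1.466 d
Total t = Σ t_i = 2.167 days.

2.17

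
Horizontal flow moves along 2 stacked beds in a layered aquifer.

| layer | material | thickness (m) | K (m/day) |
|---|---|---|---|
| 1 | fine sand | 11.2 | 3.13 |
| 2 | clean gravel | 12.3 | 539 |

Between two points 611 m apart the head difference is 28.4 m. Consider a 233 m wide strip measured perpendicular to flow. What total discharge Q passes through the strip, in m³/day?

72200

Flow is parallel to layering, so each bed carries its own Darcy discharge and the transmissivities add.
Σ(K_i·b_i) = 3.13×11.2 + 539×12.3 = 6665 m²/day.
Hydraulic gradient i = Δh / L = 28.4 / 611 = 0.04648.
Q = Σ(K_i·b_i) · W · i = 6665 × 233 × 0.04648 = 72180 m³/day.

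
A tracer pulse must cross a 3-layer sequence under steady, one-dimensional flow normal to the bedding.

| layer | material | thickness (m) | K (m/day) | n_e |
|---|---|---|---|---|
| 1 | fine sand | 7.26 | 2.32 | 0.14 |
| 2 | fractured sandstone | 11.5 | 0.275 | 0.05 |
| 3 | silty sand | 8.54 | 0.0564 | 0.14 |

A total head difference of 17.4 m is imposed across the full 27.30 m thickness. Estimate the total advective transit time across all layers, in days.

With flow normal to the layers, continuity requires the same specific discharge q through every layer.
Σ(b_i/K_i) = 7.26/2.32 + 11.5/0.275 + 8.54/0.0564 = 196.4 d.
q = Δh / Σ(b_i/K_i) = 17.4 / 196.4 = 0.08861 m/day.
In each layer the seepage velocity is v_i = q/n_i, so the layer transit time is t_i = b_i·n_i / q:
  layer 1 (fine sand): t_1 = 7.26 × 0.14 / 0.08861 = 11.47 d
  layer 2 (fractured sandstone): t_2 = 11.5 × 0.05 / 0.08861 = 6.489 d
  layer 3 (silty sand): t_3 = 8.54 × 0.14 / 0.08861 = 13.49 d
Total t = Σ t_i = 31.45 days.

31.5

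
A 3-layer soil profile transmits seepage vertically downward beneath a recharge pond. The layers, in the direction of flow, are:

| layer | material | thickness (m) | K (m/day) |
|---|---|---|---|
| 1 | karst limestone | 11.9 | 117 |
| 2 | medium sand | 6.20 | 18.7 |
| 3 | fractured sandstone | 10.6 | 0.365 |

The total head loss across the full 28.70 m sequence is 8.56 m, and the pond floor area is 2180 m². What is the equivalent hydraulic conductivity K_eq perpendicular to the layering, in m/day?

Flow is perpendicular to layering, so the layers act in series and the equivalent K is the thickness-weighted harmonic mean.
Total thickness L = 11.9 + 6.20 + 10.6 = 28.70 m.
Σ(b_i/K_i) = 11.9/117 + 6.20/18.7 + 10.6/0.365 = 29.47 d.
K_eq = L / Σ(b_i/K_i) = 28.70 / 29.47 = 0.9737 m/day.

0.974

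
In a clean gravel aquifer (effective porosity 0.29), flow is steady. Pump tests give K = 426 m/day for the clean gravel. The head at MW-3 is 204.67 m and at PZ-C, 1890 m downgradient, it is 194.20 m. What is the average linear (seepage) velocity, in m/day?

Hydraulic gradient i = (204.67 − 194.20) / 1890 = 10.47 / 1890 = 0.005540.
Darcy flux q = K · i = 426.0 × 0.005540 = 2.360 m/day.
Seepage velocity v = q / n_e = 2.360 / 0.29 = 8.138 m/day.

8.14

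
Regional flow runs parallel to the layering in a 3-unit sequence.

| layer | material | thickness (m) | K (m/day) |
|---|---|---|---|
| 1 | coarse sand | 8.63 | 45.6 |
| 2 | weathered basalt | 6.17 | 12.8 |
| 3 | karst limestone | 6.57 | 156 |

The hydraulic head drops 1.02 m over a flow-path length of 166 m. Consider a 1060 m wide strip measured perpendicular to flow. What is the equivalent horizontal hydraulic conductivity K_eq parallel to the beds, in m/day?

Flow is parallel to layering, so each bed carries its own Darcy discharge and the transmissivities add.
Σ(K_i·b_i) = 45.6×8.63 + 12.8×6.17 + 156×6.57 = 1497 m²/day.
Total thickness b = 21.37 m, so K_eq = Σ(K_i·b_i)/b = 70.07 m/day.

70.1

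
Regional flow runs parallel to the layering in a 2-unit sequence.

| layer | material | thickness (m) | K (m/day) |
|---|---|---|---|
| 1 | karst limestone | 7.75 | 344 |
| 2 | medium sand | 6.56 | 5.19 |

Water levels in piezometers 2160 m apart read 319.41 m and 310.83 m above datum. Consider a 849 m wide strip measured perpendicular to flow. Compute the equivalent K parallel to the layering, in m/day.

189

Flow is parallel to layering, so each bed carries its own Darcy discharge and the transmissivities add.
Σ(K_i·b_i) = 344×7.75 + 5.19×6.56 = 2700 m²/day.
Total thickness b = 14.31 m, so K_eq = Σ(K_i·b_i)/b = 188.7 m/day.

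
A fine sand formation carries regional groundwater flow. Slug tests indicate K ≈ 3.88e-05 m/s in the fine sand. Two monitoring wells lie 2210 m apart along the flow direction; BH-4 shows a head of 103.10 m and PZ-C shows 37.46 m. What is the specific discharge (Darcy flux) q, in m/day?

Convert K: 3.88e-05 m/s × 86400 = 3.352 m/day.
Hydraulic gradient i = (103.10 − 37.46) / 2210 = 65.64 / 2210 = 0.02970.
Specific discharge q = K · i = 3.352 × 0.02970 = 0.09957 m/day.

0.0996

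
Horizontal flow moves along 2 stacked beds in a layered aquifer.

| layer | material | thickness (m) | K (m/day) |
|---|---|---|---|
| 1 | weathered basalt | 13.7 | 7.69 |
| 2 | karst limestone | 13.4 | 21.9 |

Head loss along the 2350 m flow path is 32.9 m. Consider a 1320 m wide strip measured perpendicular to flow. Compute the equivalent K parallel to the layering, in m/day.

14.7

Flow is parallel to layering, so each bed carries its own Darcy discharge and the transmissivities add.
Σ(K_i·b_i) = 7.69×13.7 + 21.9×13.4 = 398.8 m²/day.
Total thickness b = 27.10 m, so K_eq = Σ(K_i·b_i)/b = 14.72 m/day.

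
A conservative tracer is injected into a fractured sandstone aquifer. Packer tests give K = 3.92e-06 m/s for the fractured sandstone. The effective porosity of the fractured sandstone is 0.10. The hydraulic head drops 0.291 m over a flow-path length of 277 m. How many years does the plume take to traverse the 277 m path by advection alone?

Convert K: 3.92e-06 m/s × 86400 = 0.3387 m/day.
Hydraulic gradient i = Δh / L = 0.291 / 277 = 0.001051.
Darcy flux q = K · i = 0.3387 × 0.001051 = 0.0003558 m/day.
Seepage velocity v = q / n_e = 0.0003558 / 0.10 = 0.003558 m/day.
Travel time t = L / v = 277 / 0.003558 = 77851 days = 213.1 years.

213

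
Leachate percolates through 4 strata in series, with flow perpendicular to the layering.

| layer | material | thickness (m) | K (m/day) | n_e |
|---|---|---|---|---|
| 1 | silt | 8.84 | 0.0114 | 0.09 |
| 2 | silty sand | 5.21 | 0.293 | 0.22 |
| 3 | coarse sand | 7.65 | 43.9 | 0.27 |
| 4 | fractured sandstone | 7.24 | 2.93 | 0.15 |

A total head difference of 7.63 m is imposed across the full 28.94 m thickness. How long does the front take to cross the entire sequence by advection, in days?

With flow normal to the layers, continuity requires the same specific discharge q through every layer.
Σ(b_i/K_i) = 8.84/0.0114 + 5.21/0.293 + 7.65/43.9 + 7.24/2.93 = 795.9 d.
q = Δh / Σ(b_i/K_i) = 7.63 / 795.9 = 0.009587 m/day.
In each layer the seepage velocity is v_i = q/n_i, so the layer transit time is t_i = b_i·n_i / q:
  layer 1 (silt): t_1 = 8.84 × 0.09 / 0.009587 = 82.99 d
  layer 2 (silty sand): t_2 = 5.21 × 0.22 / 0.009587 = 119.6 d
  layer 3 (coarse sand): t_3 = 7.65 × 0.27 / 0.009587 = 215.4 d
  layer 4 (fractured sandstone): t_4 = 7.24 × 0.15 / 0.009587 = 113.3 d
Total t = Σ t_i = 531.3 days.

531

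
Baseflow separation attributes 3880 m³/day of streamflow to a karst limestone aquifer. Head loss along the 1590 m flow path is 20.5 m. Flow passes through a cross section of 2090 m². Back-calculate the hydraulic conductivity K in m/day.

Hydraulic gradient i = Δh / L = 20.5 / 1590 = 0.01289.
From Q = K·A·i, K = Q / (A·i) = 3880 / (2090 × 0.01289) = 144.0 m/day.

144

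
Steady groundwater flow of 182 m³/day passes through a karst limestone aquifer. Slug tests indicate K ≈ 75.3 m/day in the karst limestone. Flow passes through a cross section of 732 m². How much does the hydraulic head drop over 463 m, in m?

1.53

From Q = K·A·i, i = Q / (K·A) = 182 / (75.30 × 732.0) = 0.003302.
Head loss Δh = i · L = 0.003302 × 463 = 1.529 m.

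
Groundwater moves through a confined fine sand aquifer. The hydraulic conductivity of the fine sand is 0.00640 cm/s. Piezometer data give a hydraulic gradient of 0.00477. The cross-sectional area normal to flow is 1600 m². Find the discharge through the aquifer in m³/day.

42.2

Convert K: 0.00640 cm/s × 864 = 5.530 m/day.
Hydraulic gradient i = 0.00477.
Darcy's law: Q = K · A · i = 5.530 × 1600 × 0.004770 = 42.20 m³/day.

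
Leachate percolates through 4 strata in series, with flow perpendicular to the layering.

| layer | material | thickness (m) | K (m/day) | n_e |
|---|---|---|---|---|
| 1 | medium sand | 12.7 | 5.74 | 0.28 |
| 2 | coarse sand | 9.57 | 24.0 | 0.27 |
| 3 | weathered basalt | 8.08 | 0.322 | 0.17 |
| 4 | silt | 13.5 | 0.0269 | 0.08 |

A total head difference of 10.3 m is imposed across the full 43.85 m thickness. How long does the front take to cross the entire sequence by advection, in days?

With flow normal to the layers, continuity requires the same specific discharge q through every layer.
Σ(b_i/K_i) = 12.7/5.74 + 9.57/24.0 + 8.08/0.322 + 13.5/0.0269 = 529.6 d.
q = Δh / Σ(b_i/K_i) = 10.3 / 529.6 = 0.01945 m/day.
In each layer the seepage velocity is v_i = q/n_i, so the layer transit time is t_i = b_i·n_i / q:
  layer 1 (medium sand): t_1 = 12.7 × 0.28 / 0.01945 = 182.8 d
  layer 2 (coarse sand): t_2 = 9.57 × 0.27 / 0.01945 = 132.8 d
  layer 3 (weathered basalt): t_3 = 8.08 × 0.17 / 0.01945 = 70.62 d
  layer 4 (silt): t_4 = 13.5 × 0.08 / 0.01945 = 55.53 d
Total t = Σ t_i = 441.8 days.

442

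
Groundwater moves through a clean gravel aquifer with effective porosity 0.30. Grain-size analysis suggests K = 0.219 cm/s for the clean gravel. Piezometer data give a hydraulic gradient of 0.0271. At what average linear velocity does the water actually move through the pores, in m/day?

17.1

Convert K: 0.219 cm/s × 864 = 189.2 m/day.
Hydraulic gradient i = 0.0271.
Darcy flux q = K · i = 189.2 × 0.02710 = 5.128 m/day.
Seepage velocity v = q / n_e = 5.128 / 0.30 = 17.09 m/day.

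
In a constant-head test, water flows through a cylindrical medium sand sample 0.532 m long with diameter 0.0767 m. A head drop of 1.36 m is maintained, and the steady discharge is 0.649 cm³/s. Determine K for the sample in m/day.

4.75

Cross-sectional area A = π·(d/2)² = π × (0.0767/2)² = 0.004620 m².
Convert discharge: 0.649 cm³/s = 6.490e-07 m³/s.
Darcy's law rearranged: K = Q·L / (A·Δh) = 6.490e-07 × 0.532 / (0.004620 × 1.36) = 5.495e-05 m/s = 4.747 m/day.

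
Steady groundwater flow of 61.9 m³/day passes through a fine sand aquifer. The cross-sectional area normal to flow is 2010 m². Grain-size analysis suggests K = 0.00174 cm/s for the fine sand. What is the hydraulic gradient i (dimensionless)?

Convert K: 0.00174 cm/s × 864 = 1.503 m/day.
From Q = K·A·i, i = Q / (K·A) = 61.9 / (1.503 × 2010) = 0.02048.

0.0205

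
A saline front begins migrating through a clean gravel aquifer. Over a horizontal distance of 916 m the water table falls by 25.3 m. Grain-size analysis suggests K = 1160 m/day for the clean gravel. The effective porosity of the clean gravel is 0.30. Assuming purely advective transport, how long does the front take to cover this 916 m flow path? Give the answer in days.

Hydraulic gradient i = Δh / L = 25.3 / 916 = 0.02762.
Darcy flux q = K · i = 1160 × 0.02762 = 32.04 m/day.
Seepage velocity v = q / n_e = 32.04 / 0.30 = 106.8 m/day.
Travel time t = L / v = 916 / 106.8 = 8.577 days.

8.58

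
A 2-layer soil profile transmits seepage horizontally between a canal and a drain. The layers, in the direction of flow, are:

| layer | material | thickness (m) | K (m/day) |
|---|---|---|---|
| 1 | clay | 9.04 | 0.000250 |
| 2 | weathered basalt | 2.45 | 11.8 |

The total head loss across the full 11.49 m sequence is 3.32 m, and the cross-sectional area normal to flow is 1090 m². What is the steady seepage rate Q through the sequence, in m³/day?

0.100

Flow is perpendicular to layering, so the layers act in series and the equivalent K is the thickness-weighted harmonic mean.
Total thickness L = 9.04 + 2.45 = 11.49 m.
Σ(b_i/K_i) = 9.04/0.000250 + 2.45/11.8 = 36160 d.
K_eq = L / Σ(b_i/K_i) = 11.49 / 36160 = 0.0003178 m/day.
Q = K_eq · A · (Δh/L) = 0.0003178 × 1090 × (3.32/11.49) = 0.1001 m³/day.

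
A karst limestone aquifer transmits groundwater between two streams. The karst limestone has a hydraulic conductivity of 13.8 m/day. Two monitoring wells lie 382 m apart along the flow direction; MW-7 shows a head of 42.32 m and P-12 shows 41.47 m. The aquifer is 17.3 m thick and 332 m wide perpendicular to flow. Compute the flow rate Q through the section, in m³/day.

Cross-sectional area A = 332 × 17.3 = 5744 m².
Hydraulic gradient i = (42.32 − 41.47) / 382 = 0.85 / 382 = 0.002225.
Darcy's law: Q = K · A · i = 13.80 × 5744 × 0.002225 = 176.4 m³/day.

176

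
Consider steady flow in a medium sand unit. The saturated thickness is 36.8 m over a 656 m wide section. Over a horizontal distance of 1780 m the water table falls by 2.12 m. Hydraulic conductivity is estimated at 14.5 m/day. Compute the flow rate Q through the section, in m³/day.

Cross-sectional area A = 656 × 36.8 = 24141 m².
Hydraulic gradient i = Δh / L = 2.12 / 1780 = 0.001191.
Darcy's law: Q = K · A · i = 14.50 × 24141 × 0.001191 = 416.9 m³/day.

417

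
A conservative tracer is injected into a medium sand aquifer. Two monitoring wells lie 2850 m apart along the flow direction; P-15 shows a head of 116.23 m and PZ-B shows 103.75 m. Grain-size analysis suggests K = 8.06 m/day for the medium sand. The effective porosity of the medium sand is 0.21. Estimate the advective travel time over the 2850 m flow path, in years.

46.4

Hydraulic gradient i = (116.23 − 103.75) / 2850 = 12.48 / 2850 = 0.004379.
Darcy flux q = K · i = 8.060 × 0.004379 = 0.03529 m/day.
Seepage velocity v = q / n_e = 0.03529 / 0.21 = 0.1681 m/day.
Travel time t = L / v = 2850 / 0.1681 = 16957 days = 46.43 years.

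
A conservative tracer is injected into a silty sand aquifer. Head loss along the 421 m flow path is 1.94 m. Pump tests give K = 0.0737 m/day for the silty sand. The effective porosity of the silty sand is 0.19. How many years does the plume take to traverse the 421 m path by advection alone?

Hydraulic gradient i = Δh / L = 1.94 / 421 = 0.004608.
Darcy flux q = K · i = 0.07370 × 0.004608 = 0.0003396 m/day.
Seepage velocity v = q / n_e = 0.0003396 / 0.19 = 0.001787 m/day.
Travel time t = L / v = 421 / 0.001787 = 2.355e+05 days = 644.8 years.

645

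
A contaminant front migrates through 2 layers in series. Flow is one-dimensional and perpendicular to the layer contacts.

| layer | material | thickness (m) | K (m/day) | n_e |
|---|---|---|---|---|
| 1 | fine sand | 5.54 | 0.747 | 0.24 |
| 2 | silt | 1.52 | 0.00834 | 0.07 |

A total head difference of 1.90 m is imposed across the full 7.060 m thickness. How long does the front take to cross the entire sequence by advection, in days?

143

With flow normal to the layers, continuity requires the same specific discharge q through every layer.
Σ(b_i/K_i) = 5.54/0.747 + 1.52/0.00834 = 189.7 d.
q = Δh / Σ(b_i/K_i) = 1.90 / 189.7 = 0.01002 m/day.
In each layer the seepage velocity is v_i = q/n_i, so the layer transit time is t_i = b_i·n_i / q:
  layer 1 (fine sand): t_1 = 5.54 × 0.24 / 0.01002 = 132.7 d
  layer 2 (silt): t_2 = 1.52 × 0.07 / 0.01002 = 10.62 d
Total t = Σ t_i = 143.4 days.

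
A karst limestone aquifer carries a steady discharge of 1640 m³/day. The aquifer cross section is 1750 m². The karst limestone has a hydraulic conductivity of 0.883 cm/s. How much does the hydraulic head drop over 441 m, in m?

0.542

Convert K: 0.883 cm/s × 864 = 762.9 m/day.
From Q = K·A·i, i = Q / (K·A) = 1640 / (762.9 × 1750) = 0.001228.
Head loss Δh = i · L = 0.001228 × 441 = 0.5417 m.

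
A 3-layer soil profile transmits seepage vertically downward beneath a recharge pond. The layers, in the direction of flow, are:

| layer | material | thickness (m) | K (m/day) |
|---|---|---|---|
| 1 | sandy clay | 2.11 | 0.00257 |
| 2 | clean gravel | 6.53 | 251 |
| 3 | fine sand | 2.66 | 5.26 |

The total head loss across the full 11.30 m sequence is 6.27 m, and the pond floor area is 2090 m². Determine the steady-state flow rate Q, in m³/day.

Flow is perpendicular to layering, so the layers act in series and the equivalent K is the thickness-weighted harmonic mean.
Total thickness L = 2.11 + 6.53 + 2.66 = 11.30 m.
Σ(b_i/K_i) = 2.11/0.00257 + 6.53/251 + 2.66/5.26 = 821.5 d.
K_eq = L / Σ(b_i/K_i) = 11.30 / 821.5 = 0.01375 m/day.
Q = K_eq · A · (Δh/L) = 0.01375 × 2090 × (6.27/11.30) = 15.95 m³/day.

16.0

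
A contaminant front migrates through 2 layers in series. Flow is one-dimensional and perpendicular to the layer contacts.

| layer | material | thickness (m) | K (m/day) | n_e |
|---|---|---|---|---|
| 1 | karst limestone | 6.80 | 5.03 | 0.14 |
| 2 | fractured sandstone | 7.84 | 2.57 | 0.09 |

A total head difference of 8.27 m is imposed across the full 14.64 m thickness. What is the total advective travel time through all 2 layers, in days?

0.882

With flow normal to the layers, continuity requires the same specific discharge q through every layer.
Σ(b_i/K_i) = 6.80/5.03 + 7.84/2.57 = 4.402 d.
q = Δh / Σ(b_i/K_i) = 8.27 / 4.402 = 1.878 m/day.
In each layer the seepage velocity is v_i = q/n_i, so the layer transit time is t_i = b_i·n_i / q:
  layer 1 (karst limestone): t_1 = 6.80 × 0.14 / 1.878 = 0.5068 d
  layer 2 (fractured sandstone): t_2 = 7.84 × 0.09 / 1.878 = 0.3756 d
Total t = Σ t_i = 0.8824 days.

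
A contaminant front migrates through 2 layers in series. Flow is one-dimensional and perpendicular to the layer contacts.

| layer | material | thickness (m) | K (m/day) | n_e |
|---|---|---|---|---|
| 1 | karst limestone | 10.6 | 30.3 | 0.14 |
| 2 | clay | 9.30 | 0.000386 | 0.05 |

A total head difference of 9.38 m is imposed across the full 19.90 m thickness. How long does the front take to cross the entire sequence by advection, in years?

With flow normal to the layers, continuity requires the same specific discharge q through every layer.
Σ(b_i/K_i) = 10.6/30.3 + 9.30/0.000386 = 24094 d.
q = Δh / Σ(b_i/K_i) = 9.38 / 24094 = 0.0003893 m/day.
In each layer the seepage velocity is v_i = q/n_i, so the layer transit time is t_i = b_i·n_i / q:
  layer 1 (karst limestone): t_1 = 10.6 × 0.14 / 0.0003893 = 3812 d
  layer 2 (clay): t_2 = 9.30 × 0.05 / 0.0003893 = 1194 d
Total t = Σ t_i = 5006 days = 13.71 years.

13.7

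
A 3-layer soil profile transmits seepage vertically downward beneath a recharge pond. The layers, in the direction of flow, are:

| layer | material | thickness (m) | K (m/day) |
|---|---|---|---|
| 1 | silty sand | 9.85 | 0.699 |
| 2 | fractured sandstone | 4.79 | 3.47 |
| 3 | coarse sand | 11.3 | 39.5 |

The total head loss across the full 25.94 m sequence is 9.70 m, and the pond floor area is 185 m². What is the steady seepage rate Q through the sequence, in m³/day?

Flow is perpendicular to layering, so the layers act in series and the equivalent K is the thickness-weighted harmonic mean.
Total thickness L = 9.85 + 4.79 + 11.3 = 25.94 m.
Σ(b_i/K_i) = 9.85/0.699 + 4.79/3.47 + 11.3/39.5 = 15.76 d.
K_eq = L / Σ(b_i/K_i) = 25.94 / 15.76 = 1.646 m/day.
Q = K_eq · A · (Δh/L) = 1.646 × 185 × (9.70/25.94) = 113.9 m³/day.

114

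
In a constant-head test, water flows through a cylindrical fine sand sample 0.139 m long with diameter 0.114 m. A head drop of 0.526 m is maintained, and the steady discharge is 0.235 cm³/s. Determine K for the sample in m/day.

0.526

Cross-sectional area A = π·(d/2)² = π × (0.114/2)² = 0.01021 m².
Convert discharge: 0.235 cm³/s = 2.350e-07 m³/s.
Darcy's law rearranged: K = Q·L / (A·Δh) = 2.350e-07 × 0.139 / (0.01021 × 0.526) = 6.084e-06 m/s = 0.5257 m/day.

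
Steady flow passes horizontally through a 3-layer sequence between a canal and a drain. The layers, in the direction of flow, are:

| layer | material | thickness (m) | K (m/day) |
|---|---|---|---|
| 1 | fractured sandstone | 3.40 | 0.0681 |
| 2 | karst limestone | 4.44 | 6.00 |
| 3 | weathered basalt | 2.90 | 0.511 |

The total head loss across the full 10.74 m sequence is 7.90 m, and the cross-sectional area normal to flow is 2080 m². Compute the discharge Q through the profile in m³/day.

292

Flow is perpendicular to layering, so the layers act in series and the equivalent K is the thickness-weighted harmonic mean.
Total thickness L = 3.40 + 4.44 + 2.90 = 10.74 m.
Σ(b_i/K_i) = 3.40/0.0681 + 4.44/6.00 + 2.90/0.511 = 56.34 d.
K_eq = L / Σ(b_i/K_i) = 10.74 / 56.34 = 0.1906 m/day.
Q = K_eq · A · (Δh/L) = 0.1906 × 2080 × (7.90/10.74) = 291.6 m³/day.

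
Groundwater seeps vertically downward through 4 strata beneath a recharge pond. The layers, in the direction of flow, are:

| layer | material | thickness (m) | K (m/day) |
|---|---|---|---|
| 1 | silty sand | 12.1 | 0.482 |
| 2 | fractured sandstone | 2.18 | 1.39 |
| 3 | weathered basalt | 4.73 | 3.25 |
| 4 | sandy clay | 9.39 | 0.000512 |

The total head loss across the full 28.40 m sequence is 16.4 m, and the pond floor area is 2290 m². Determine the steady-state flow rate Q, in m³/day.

Flow is perpendicular to layering, so the layers act in series and the equivalent K is the thickness-weighted harmonic mean.
Total thickness L = 12.1 + 2.18 + 4.73 + 9.39 = 28.40 m.
Σ(b_i/K_i) = 12.1/0.482 + 2.18/1.39 + 4.73/3.25 + 9.39/0.000512 = 18368 d.
K_eq = L / Σ(b_i/K_i) = 28.40 / 18368 = 0.001546 m/day.
Q = K_eq · A · (Δh/L) = 0.001546 × 2290 × (16.4/28.40) = 2.045 m³/day.

2.04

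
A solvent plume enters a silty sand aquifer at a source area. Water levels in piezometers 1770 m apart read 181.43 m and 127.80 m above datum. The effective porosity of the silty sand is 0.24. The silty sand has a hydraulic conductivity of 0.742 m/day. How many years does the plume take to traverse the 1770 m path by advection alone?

Hydraulic gradient i = (181.43 − 127.80) / 1770 = 53.63 / 1770 = 0.03030.
Darcy flux q = K · i = 0.7420 × 0.03030 = 0.02248 m/day.
Seepage velocity v = q / n_e = 0.02248 / 0.24 = 0.09368 m/day.
Travel time t = L / v = 1770 / 0.09368 = 18895 days = 51.73 years.

51.7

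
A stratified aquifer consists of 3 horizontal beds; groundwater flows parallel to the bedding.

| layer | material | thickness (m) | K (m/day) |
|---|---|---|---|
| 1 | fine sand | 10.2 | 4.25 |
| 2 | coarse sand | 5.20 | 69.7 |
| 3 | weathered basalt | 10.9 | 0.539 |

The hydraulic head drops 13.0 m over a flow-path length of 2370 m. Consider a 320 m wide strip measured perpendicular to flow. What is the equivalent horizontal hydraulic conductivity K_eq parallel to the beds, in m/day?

Flow is parallel to layering, so each bed carries its own Darcy discharge and the transmissivities add.
Σ(K_i·b_i) = 4.25×10.2 + 69.7×5.20 + 0.539×10.9 = 411.7 m²/day.
Total thickness b = 26.30 m, so K_eq = Σ(K_i·b_i)/b = 15.65 m/day.

15.7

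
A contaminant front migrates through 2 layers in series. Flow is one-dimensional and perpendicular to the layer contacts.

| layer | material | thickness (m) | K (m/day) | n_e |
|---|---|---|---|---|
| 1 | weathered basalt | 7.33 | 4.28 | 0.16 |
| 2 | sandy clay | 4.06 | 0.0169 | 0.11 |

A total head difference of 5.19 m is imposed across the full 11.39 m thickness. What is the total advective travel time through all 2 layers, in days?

With flow normal to the layers, continuity requires the same specific discharge q through every layer.
Σ(b_i/K_i) = 7.33/4.28 + 4.06/0.0169 = 241.9 d.
q = Δh / Σ(b_i/K_i) = 5.19 / 241.9 = 0.02145 m/day.
In each layer the seepage velocity is v_i = q/n_i, so the layer transit time is t_i = b_i·n_i / q:
  layer 1 (weathered basalt): t_1 = 7.33 × 0.16 / 0.02145 = 54.67 d
  layer 2 (sandy clay): t_2 = 4.06 × 0.11 / 0.02145 = 20.82 d
Total t = Σ t_i = 75.49 days.

75.5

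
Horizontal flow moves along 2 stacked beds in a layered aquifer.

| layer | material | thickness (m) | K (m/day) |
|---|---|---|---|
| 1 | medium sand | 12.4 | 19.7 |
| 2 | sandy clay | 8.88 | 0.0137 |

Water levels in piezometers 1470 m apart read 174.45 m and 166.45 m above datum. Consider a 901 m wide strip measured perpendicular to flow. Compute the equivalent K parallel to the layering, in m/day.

Flow is parallel to layering, so each bed carries its own Darcy discharge and the transmissivities add.
Σ(K_i·b_i) = 19.7×12.4 + 0.0137×8.88 = 244.4 m²/day.
Total thickness b = 21.28 m, so K_eq = Σ(K_i·b_i)/b = 11.49 m/day.

11.5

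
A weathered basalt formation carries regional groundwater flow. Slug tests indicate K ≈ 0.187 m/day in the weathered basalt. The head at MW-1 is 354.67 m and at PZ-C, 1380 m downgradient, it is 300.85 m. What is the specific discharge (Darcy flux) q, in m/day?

0.00729

Hydraulic gradient i = (354.67 − 300.85) / 1380 = 53.82 / 1380 = 0.03900.
Specific discharge q = K · i = 0.1870 × 0.03900 = 0.007293 m/day.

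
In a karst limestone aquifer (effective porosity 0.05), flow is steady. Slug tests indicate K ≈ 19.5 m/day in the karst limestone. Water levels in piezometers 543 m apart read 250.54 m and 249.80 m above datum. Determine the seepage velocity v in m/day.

Hydraulic gradient i = (250.54 − 249.80) / 543 = 0.74 / 543 = 0.001363.
Darcy flux q = K · i = 19.50 × 0.001363 = 0.02657 m/day.
Seepage velocity v = q / n_e = 0.02657 / 0.05 = 0.5315 m/day.

0.531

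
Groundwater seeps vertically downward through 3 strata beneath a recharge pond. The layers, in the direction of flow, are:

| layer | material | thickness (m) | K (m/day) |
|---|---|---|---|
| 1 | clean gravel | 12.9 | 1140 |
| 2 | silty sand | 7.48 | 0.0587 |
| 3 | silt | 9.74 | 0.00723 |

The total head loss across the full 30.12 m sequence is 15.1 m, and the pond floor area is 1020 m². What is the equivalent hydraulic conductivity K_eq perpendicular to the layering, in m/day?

Flow is perpendicular to layering, so the layers act in series and the equivalent K is the thickness-weighted harmonic mean.
Total thickness L = 12.9 + 7.48 + 9.74 = 30.12 m.
Σ(b_i/K_i) = 12.9/1140 + 7.48/0.0587 + 9.74/0.00723 = 1475 d.
K_eq = L / Σ(b_i/K_i) = 30.12 / 1475 = 0.02043 m/day.

0.0204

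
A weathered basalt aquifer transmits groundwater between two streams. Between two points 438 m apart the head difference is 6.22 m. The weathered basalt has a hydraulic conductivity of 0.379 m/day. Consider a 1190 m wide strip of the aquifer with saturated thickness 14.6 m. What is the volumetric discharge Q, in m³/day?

93.5

Cross-sectional area A = 1190 × 14.6 = 17374 m².
Hydraulic gradient i = Δh / L = 6.22 / 438 = 0.01420.
Darcy's law: Q = K · A · i = 0.3790 × 17374 × 0.01420 = 93.51 m³/day.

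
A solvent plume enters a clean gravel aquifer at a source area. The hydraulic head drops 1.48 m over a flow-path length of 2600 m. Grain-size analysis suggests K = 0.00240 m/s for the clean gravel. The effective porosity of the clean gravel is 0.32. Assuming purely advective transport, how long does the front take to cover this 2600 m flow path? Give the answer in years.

19.3

Convert K: 0.00240 m/s × 86400 = 207.4 m/day.
Hydraulic gradient i = Δh / L = 1.48 / 2600 = 0.0005692.
Darcy flux q = K · i = 207.4 × 0.0005692 = 0.1180 m/day.
Seepage velocity v = q / n_e = 0.1180 / 0.32 = 0.3689 m/day.
Travel time t = L / v = 2600 / 0.3689 = 7049 days = 19.30 years.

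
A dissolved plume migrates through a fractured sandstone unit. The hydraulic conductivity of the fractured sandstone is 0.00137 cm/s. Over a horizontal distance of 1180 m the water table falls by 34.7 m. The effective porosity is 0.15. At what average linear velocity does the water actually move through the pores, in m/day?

Convert K: 0.00137 cm/s × 864 = 1.184 m/day.
Hydraulic gradient i = Δh / L = 34.7 / 1180 = 0.02941.
Darcy flux q = K · i = 1.184 × 0.02941 = 0.03481 m/day.
Seepage velocity v = q / n_e = 0.03481 / 0.15 = 0.2321 m/day.

0.232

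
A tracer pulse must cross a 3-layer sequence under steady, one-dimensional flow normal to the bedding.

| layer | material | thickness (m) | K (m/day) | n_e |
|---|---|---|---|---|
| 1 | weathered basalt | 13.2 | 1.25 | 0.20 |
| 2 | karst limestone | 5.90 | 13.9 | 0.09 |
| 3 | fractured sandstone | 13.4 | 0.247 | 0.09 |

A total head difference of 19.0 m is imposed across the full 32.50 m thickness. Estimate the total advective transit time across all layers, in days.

With flow normal to the layers, continuity requires the same specific discharge q through every layer.
Σ(b_i/K_i) = 13.2/1.25 + 5.90/13.9 + 13.4/0.247 = 65.24 d.
q = Δh / Σ(b_i/K_i) = 19.0 / 65.24 = 0.2913 m/day.
In each layer the seepage velocity is v_i = q/n_i, so the layer transit time is t_i = b_i·n_i / q:
  layer 1 (weathered basalt): t_1 = 13.2 × 0.20 / 0.2913 = 9.064 d
  layer 2 (karst limestone): t_2 = 5.90 × 0.09 / 0.2913 = 1.823 d
  layer 3 (fractured sandstone): t_3 = 13.4 × 0.09 / 0.2913 = 4.141 d
Total t = Σ t_i = 15.03 days.

15.0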